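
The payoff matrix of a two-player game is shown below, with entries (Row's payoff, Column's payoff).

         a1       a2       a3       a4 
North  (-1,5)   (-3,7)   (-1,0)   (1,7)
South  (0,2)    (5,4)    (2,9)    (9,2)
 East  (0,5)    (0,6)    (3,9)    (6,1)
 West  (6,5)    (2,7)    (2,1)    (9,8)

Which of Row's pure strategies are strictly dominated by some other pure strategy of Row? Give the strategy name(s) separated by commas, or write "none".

North

North: dominated, since South does at least as well everywhere (a1: 0>-1, a2: 5>-3, a3: 2>-1, a4: 9>1).
Nothing dominates South: North at a1 (0>-1); East at a1 (0=0); West at a2 (5>2).
Nothing dominates East: North at a1 (0>-1); South at a1 (0=0); West at a3 (3>2).
West: no other strategy beats it everywhere (North at a1 (6>-1); South at a1 (6>0); East at a1 (6>0)).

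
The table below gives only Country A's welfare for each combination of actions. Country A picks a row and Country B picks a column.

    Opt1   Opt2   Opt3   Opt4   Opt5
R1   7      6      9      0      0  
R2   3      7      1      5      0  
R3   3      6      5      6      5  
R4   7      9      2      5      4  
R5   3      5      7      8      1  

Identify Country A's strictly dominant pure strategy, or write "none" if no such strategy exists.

R1 fails to dominate R2 at Opt2 (6<7).
R2 fails to dominate R1 at Opt1 (3<7).
R3 fails to dominate R1 at Opt1 (3<7).
R4 fails to dominate R1 at Opt1 (7=7).
R5 fails to dominate R1 at Opt1 (3<7).
No single strategy dominates all the others.

none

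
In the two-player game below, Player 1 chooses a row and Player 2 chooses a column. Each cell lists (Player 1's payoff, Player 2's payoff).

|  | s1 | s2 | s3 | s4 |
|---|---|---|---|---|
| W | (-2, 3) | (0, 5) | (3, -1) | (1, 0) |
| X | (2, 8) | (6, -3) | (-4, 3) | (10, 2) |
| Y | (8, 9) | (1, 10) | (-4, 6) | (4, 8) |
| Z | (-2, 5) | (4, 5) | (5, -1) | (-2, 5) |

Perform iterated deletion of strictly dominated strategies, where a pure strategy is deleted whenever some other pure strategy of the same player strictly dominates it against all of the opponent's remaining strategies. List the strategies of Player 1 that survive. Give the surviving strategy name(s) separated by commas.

For Player 2, s1 strictly dominates s3 on the remaining rows (W: 3>-1, X: 8>3, Y: 9>6, Z: 5>-1); eliminate s3.
Row W is eliminated: X beats it against every remaining column (s1: 2>-2, s2: 6>0, s4: 10>1).
Row Z is eliminated: X beats it against every remaining column (s1: 2>-2, s2: 6>4, s4: 10>-2).
For Player 2, s1 strictly dominates s4 on the remaining rows (X: 8>2, Y: 9>8); eliminate s4.
Among the remaining strategies, none is strictly dominated by another pure strategy of the same player, so the elimination stops.
Surviving strategies — Player 1: {X, Y}; Player 2: {s1, s2}.

X, Y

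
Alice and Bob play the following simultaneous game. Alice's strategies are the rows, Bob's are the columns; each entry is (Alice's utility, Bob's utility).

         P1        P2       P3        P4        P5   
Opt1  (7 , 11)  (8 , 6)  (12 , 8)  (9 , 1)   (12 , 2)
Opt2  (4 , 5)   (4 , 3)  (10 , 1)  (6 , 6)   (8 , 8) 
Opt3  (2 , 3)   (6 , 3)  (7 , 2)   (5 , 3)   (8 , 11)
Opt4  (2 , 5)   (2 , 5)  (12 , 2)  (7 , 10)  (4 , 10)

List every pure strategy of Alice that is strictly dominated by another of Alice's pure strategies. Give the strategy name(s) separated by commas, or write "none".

Nothing dominates Opt1: Opt2 at P1 (7>4); Opt3 at P1 (7>2); Opt4 at P1 (7>2).
Opt2 is strictly dominated by Opt1 (P1: 7>4, P2: 8>4, P3: 12>10, P4: 9>6, P5: 12>8).
Opt3: dominated, since Opt1 does at least as well everywhere (P1: 7>2, P2: 8>6, P3: 12>7, P4: 9>5, P5: 12>8).
Opt4: no other strategy beats it everywhere (Opt1 at P3 (12=12); Opt2 at P3 (12>10); Opt3 at P1 (2=2)).

Opt2, Opt3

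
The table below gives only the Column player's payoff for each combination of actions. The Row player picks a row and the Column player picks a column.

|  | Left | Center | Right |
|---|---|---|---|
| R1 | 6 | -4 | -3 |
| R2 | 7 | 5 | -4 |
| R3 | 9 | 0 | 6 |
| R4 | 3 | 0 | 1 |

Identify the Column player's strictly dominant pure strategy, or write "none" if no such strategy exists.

Left

Left vs Center: R1: 6>-4, R2: 7>5, R3: 9>0, R4: 3>0.
Left vs Right: R1: 6>-3, R2: 7>-4, R3: 9>6, R4: 3>1.
Left strictly beats every other strategy against every opponent action, so it is strictly dominant.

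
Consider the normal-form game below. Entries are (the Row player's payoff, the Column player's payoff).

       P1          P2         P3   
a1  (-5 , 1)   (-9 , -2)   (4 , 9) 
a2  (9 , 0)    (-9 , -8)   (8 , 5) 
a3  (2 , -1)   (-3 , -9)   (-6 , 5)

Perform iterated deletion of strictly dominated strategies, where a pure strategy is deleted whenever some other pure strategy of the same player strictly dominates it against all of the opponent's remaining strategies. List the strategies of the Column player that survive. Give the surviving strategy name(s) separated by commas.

P3

Column P1 is eliminated: P3 beats it against every remaining row (a1: 9>1, a2: 5>0, a3: 5>-1).
The Column player's strategy P2 is strictly dominated by P3 (a1: 9>-2, a2: 5>-8, a3: 5>-9) and is removed.
The Row player's strategy a1 is strictly dominated by a2 (P3: 8>4) and is removed.
For the Row player, a2 strictly dominates a3 on the remaining columns (P3: 8>-6); eliminate a3.
Among the remaining strategies, none is strictly dominated by another pure strategy of the same player, so the elimination stops.
Surviving strategies — the Row player: {a2}; the Column player: {P3}.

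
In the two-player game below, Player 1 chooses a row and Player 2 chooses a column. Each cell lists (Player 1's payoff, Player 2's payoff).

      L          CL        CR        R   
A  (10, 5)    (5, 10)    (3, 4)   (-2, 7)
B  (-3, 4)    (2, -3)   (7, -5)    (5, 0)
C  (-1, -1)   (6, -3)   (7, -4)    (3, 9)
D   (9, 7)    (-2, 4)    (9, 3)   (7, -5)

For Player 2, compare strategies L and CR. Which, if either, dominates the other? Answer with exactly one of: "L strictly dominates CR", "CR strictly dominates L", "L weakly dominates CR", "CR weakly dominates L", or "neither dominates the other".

Compare L to CR across each opponent action: A: 5>4, B: 4>-5, C: -1>-4, D: 7>3.
Every comparison favours L, so L strictly dominates CR.

L strictly dominates CR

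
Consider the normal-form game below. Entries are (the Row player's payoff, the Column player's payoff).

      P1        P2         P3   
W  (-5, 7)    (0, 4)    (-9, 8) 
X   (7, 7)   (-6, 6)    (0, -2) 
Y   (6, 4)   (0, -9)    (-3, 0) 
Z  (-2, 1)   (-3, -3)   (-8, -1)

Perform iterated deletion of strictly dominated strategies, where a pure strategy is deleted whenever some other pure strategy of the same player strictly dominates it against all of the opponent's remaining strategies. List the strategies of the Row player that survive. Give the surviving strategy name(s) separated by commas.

The Row player's strategy Z is strictly dominated by Y (P1: 6>-2, P2: 0>-3, P3: -3>-8) and is removed.
Column P2 is eliminated: P1 beats it against every remaining row (W: 7>4, X: 7>6, Y: 4>-9).
The Row player's strategy W is strictly dominated by X (P1: 7>-5, P3: 0>-9) and is removed.
Row Y is eliminated: X beats it against every remaining column (P1: 7>6, P3: 0>-3).
The Column player's strategy P3 is strictly dominated by P1 (X: 7>-2) and is removed.
Among the remaining strategies, none is strictly dominated by another pure strategy of the same player, so the elimination stops.
Surviving strategies — the Row player: {X}; the Column player: {P1}.

X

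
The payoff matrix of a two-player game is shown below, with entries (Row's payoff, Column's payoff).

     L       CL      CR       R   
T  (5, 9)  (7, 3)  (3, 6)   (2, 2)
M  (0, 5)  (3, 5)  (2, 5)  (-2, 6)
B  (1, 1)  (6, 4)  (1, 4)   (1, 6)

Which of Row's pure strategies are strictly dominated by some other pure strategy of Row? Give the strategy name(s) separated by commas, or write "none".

M, B

T is not dominated — it holds its own against M at L (5>0); B at L (5>1).
T strictly dominates M — L: 5>0, CL: 7>3, CR: 3>2, R: 2>-2.
B: dominated, since T does at least as well everywhere (L: 5>1, CL: 7>6, CR: 3>1, R: 2>1).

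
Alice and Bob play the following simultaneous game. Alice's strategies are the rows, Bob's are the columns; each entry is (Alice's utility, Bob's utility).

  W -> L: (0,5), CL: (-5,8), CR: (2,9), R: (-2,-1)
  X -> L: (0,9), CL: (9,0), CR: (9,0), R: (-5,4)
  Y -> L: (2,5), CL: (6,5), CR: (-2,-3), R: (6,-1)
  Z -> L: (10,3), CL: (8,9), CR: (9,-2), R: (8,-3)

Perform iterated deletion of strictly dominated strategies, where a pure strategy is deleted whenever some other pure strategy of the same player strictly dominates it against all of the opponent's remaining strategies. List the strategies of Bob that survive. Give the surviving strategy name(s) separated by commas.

L, CL

Row W is eliminated: Z beats it against every remaining column (L: 10>0, CL: 8>-5, CR: 9>2, R: 8>-2).
Row Y is eliminated: Z beats it against every remaining column (L: 10>2, CL: 8>6, CR: 9>-2, R: 8>6).
For Bob, L strictly dominates CR on the remaining rows (X: 9>0, Z: 3>-2); eliminate CR.
Bob's strategy R is strictly dominated by L (X: 9>4, Z: 3>-3) and is removed.
Among the remaining strategies, none is strictly dominated by another pure strategy of the same player, so the elimination stops.
Surviving strategies — Alice: {X, Z}; Bob: {L, CL}.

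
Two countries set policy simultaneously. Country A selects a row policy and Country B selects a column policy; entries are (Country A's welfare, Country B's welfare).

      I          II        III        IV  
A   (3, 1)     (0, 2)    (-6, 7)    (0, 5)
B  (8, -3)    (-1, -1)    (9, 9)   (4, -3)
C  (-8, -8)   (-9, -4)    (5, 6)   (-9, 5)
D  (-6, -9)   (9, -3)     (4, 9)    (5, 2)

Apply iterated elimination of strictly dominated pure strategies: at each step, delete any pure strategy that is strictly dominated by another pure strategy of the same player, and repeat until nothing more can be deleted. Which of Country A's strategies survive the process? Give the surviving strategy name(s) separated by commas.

Country A's strategy C is strictly dominated by B (I: 8>-8, II: -1>-9, III: 9>5, IV: 4>-9) and is removed.
Column I is eliminated: II beats it against every remaining row (A: 2>1, B: -1>-3, D: -3>-9).
For Country A, D strictly dominates A on the remaining columns (II: 9>0, III: 4>-6, IV: 5>0); eliminate A.
Column II is eliminated: III beats it against every remaining row (B: 9>-1, D: 9>-3).
For Country B, III strictly dominates IV on the remaining rows (B: 9>-3, D: 9>2); eliminate IV.
For Country A, B strictly dominates D on the remaining columns (III: 9>4); eliminate D.
Among the remaining strategies, none is strictly dominated by another pure strategy of the same player, so the elimination stops.
Surviving strategies — Country A: {B}; Country B: {III}.

B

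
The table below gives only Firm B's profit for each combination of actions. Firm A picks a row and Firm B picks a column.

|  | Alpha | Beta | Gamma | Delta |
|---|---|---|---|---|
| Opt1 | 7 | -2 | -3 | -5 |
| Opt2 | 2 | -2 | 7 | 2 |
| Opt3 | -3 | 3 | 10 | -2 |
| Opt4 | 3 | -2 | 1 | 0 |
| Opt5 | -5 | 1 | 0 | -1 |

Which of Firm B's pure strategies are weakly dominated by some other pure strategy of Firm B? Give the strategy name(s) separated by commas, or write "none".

Alpha: no other strategy beats it everywhere (Beta at Opt1 (7>-2); Gamma at Opt1 (7>-3); Delta at Opt1 (7>-5)).
Nothing dominates Beta: Alpha at Opt3 (3>-3); Gamma at Opt1 (-2>-3); Delta at Opt1 (-2>-5).
Nothing dominates Gamma: Alpha at Opt2 (7>2); Beta at Opt2 (7>-2); Delta at Opt1 (-3>-5).
Delta is weakly dominated by Gamma (Opt1: -3>-5, Opt2: 7>2, Opt3: 10>-2, Opt4: 1>0, Opt5: 0>-1).

Delta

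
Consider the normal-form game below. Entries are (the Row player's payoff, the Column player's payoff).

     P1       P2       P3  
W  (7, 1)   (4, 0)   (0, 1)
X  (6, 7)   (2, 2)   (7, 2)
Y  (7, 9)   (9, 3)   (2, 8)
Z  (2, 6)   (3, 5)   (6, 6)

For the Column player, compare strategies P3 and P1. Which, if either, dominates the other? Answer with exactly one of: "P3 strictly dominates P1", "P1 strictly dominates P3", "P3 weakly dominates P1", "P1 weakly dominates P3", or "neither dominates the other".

P1 weakly dominates P3

P3's payoffs vs P1's, by the Row player's action — W: 1=1, X: 2<7, Y: 8<9, Z: 6=6.
P1 is at least as good everywhere and strictly better somewhere (tied at W, Z), so P1 weakly dominates P3.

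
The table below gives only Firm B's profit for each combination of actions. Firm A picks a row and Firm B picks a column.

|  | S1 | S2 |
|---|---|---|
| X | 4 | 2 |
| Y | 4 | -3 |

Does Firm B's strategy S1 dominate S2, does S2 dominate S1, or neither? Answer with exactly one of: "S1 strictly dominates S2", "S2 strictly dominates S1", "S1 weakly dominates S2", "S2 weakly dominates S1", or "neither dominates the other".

S1 strictly dominates S2

Compare S1 to S2 across each opponent action: X: 4>2, Y: 4>-3.
S1 gives a strictly higher payoff against each opponent action, so S1 strictly dominates S2.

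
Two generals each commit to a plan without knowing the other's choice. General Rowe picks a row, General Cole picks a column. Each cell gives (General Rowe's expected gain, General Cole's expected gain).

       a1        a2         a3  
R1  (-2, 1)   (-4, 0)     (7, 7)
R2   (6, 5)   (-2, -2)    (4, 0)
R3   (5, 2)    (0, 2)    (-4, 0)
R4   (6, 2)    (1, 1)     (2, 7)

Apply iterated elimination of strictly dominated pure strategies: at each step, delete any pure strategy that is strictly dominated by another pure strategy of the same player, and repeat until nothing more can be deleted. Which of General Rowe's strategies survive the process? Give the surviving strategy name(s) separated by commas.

R1, R2, R4

Row R3 is eliminated: R4 beats it against every remaining column (a1: 6>5, a2: 1>0, a3: 2>-4).
General Cole's strategy a2 is strictly dominated by a1 (R1: 1>0, R2: 5>-2, R4: 2>1) and is removed.
Among the remaining strategies, none is strictly dominated by another pure strategy of the same player, so the elimination stops.
Surviving strategies — General Rowe: {R1, R2, R4}; General Cole: {a1, a3}.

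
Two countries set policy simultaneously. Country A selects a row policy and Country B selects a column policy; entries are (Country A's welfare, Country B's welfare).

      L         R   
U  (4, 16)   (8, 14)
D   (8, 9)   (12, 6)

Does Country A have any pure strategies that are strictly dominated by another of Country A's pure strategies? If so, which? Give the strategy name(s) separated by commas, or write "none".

U

D strictly dominates U — L: 8>4, R: 12>8.
D: no other strategy beats it everywhere (U at L (8>4)).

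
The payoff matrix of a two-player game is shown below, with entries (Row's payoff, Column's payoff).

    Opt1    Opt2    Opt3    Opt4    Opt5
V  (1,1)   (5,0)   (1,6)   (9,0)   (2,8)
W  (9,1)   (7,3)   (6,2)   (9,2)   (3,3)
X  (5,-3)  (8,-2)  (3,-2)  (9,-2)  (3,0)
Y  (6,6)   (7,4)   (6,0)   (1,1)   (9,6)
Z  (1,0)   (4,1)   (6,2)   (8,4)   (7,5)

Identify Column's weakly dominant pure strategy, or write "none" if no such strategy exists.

Opt5

Opt5 vs Opt1: V: 8>1, W: 3>1, X: 0>-3, Y: 6=6, Z: 5>0.
Opt5 vs Opt2: V: 8>0, W: 3=3, X: 0>-2, Y: 6>4, Z: 5>1.
Opt5 vs Opt3: V: 8>6, W: 3>2, X: 0>-2, Y: 6>0, Z: 5>2.
Opt5 vs Opt4: V: 8>0, W: 3>2, X: 0>-2, Y: 6>1, Z: 5>4.
Opt5 is at least as good as every other strategy against every opponent action, so it is weakly dominant.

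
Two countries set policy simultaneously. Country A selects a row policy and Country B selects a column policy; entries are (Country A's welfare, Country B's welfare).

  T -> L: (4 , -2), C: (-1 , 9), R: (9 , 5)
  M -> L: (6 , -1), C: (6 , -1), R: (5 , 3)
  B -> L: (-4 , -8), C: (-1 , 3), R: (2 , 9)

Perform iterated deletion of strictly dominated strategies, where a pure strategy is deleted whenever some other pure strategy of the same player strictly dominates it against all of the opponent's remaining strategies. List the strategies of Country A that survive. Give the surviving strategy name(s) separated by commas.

For Country A, M strictly dominates B on the remaining columns (L: 6>-4, C: 6>-1, R: 5>2); eliminate B.
Column L is eliminated: R beats it against every remaining row (T: 5>-2, M: 3>-1).
Among the remaining strategies, none is strictly dominated by another pure strategy of the same player, so the elimination stops.
Surviving strategies — Country A: {T, M}; Country B: {C, R}.

T, M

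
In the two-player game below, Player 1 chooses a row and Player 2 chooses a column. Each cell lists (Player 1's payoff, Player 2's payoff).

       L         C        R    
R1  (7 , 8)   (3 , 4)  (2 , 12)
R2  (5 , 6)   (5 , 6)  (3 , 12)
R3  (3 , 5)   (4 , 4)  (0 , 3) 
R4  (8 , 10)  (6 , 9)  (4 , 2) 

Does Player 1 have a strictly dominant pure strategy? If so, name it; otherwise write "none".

R4 vs R1: L: 8>7, C: 6>3, R: 4>2.
R4 vs R2: L: 8>5, C: 6>5, R: 4>3.
R4 vs R3: L: 8>3, C: 6>4, R: 4>0.
R4 strictly beats every other strategy against every opponent action, so it is strictly dominant.

R4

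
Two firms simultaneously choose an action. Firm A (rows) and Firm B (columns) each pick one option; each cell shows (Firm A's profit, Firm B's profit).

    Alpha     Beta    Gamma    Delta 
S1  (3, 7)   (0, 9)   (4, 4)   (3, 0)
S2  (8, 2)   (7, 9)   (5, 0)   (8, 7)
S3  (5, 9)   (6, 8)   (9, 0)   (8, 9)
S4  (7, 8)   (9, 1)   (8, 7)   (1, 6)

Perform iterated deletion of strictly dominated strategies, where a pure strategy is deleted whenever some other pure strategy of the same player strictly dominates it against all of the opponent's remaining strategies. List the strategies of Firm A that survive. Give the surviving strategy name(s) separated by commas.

S2, S3, S4

Firm A's strategy S1 is strictly dominated by S2 (Alpha: 8>3, Beta: 7>0, Gamma: 5>4, Delta: 8>3) and is removed.
For Firm B, Alpha strictly dominates Gamma on the remaining rows (S2: 2>0, S3: 9>0, S4: 8>7); eliminate Gamma.
Among the remaining strategies, none is strictly dominated by another pure strategy of the same player, so the elimination stops.
Surviving strategies — Firm A: {S2, S3, S4}; Firm B: {Alpha, Beta, Delta}.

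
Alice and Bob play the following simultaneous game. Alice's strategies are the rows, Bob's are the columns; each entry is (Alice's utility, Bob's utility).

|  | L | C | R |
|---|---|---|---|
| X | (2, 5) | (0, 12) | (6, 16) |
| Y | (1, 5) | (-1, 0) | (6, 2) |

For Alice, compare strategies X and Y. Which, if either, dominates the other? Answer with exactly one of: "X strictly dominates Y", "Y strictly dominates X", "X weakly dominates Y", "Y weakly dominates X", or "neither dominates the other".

X weakly dominates Y

X's payoffs vs Y's, by Bob's action — L: 2>1, C: 0>-1, R: 6=6.
X is at least as good everywhere and strictly better somewhere (tied only at R), so X weakly but not strictly dominates Y.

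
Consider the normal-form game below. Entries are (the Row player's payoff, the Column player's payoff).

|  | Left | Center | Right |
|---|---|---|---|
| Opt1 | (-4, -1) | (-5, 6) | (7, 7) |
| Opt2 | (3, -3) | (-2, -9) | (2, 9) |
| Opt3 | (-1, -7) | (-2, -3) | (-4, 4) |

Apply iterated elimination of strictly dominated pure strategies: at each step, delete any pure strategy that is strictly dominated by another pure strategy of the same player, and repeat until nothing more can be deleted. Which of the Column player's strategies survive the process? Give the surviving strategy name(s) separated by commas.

For the Column player, Right strictly dominates Left on the remaining rows (Opt1: 7>-1, Opt2: 9>-3, Opt3: 4>-7); eliminate Left.
The Column player's strategy Center is strictly dominated by Right (Opt1: 7>6, Opt2: 9>-9, Opt3: 4>-3) and is removed.
For the Row player, Opt1 strictly dominates Opt2 on the remaining columns (Right: 7>2); eliminate Opt2.
For the Row player, Opt1 strictly dominates Opt3 on the remaining columns (Right: 7>-4); eliminate Opt3.
Among the remaining strategies, none is strictly dominated by another pure strategy of the same player, so the elimination stops.
Surviving strategies — the Row player: {Opt1}; the Column player: {Right}.

Right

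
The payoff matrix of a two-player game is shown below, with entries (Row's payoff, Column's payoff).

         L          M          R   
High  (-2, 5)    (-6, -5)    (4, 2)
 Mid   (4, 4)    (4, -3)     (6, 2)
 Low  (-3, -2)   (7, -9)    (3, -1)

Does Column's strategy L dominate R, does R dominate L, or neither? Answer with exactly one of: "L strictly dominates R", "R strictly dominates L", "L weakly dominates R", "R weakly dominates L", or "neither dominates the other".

neither dominates the other

Compare L to R across each opponent action: High: 5>2, Mid: 4>2, Low: -2<-1.
L does better at High, Mid but worse at Low; neither strategy dominates the other.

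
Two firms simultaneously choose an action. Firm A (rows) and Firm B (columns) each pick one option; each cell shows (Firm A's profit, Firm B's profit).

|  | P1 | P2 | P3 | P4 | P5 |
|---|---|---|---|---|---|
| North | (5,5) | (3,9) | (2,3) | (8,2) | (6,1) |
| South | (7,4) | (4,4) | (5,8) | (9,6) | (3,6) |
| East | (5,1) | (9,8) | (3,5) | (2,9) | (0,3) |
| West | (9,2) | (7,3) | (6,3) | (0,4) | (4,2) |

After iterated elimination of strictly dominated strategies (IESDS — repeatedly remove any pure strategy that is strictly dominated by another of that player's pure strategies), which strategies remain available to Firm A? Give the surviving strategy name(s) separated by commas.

For Firm B, P3 strictly dominates P5 on the remaining rows (North: 3>1, South: 8>6, East: 5>3, West: 3>2); eliminate P5.
For Firm A, South strictly dominates North on the remaining columns (P1: 7>5, P2: 4>3, P3: 5>2, P4: 9>8); eliminate North.
For Firm B, P3 strictly dominates P1 on the remaining rows (South: 8>4, East: 5>1, West: 3>2); eliminate P1.
Column P2 is eliminated: P4 beats it against every remaining row (South: 6>4, East: 9>8, West: 4>3).
For Firm A, South strictly dominates East on the remaining columns (P3: 5>3, P4: 9>2); eliminate East.
Among the remaining strategies, none is strictly dominated by another pure strategy of the same player, so the elimination stops.
Surviving strategies — Firm A: {South, West}; Firm B: {P3, P4}.

South, West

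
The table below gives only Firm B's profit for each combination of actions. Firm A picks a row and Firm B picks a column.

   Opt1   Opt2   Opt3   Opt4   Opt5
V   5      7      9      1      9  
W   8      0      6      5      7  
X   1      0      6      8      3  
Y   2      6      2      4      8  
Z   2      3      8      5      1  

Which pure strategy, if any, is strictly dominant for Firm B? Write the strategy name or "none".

Opt1 fails to dominate Opt2 at V (5<7).
Opt2 fails to dominate Opt1 at W (0<8).
Opt3 fails to dominate Opt1 at W (6<8).
Opt4 fails to dominate Opt1 at V (1<5).
Opt5 fails to dominate Opt1 at W (7<8).
No single strategy dominates all the others.

none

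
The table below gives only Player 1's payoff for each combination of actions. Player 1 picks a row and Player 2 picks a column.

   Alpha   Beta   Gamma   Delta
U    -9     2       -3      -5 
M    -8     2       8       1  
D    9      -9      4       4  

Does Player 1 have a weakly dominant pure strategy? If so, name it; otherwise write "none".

none

U fails to dominate M at Alpha (-9<-8).
M fails to dominate D at Alpha (-8<9).
D fails to dominate U at Beta (-9<2).
No single strategy dominates all the others.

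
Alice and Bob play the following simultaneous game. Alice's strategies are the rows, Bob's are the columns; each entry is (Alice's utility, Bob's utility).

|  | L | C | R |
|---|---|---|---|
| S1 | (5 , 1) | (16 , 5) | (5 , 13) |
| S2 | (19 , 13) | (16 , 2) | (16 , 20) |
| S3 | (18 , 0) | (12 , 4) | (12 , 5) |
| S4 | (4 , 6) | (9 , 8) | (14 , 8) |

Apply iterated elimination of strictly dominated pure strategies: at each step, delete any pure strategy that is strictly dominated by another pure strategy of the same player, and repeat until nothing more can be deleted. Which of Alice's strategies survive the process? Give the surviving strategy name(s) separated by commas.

S2

For Alice, S2 strictly dominates S3 on the remaining columns (L: 19>18, C: 16>12, R: 16>12); eliminate S3.
Row S4 is eliminated: S2 beats it against every remaining column (L: 19>4, C: 16>9, R: 16>14).
Column L is eliminated: R beats it against every remaining row (S1: 13>1, S2: 20>13).
Bob's strategy C is strictly dominated by R (S1: 13>5, S2: 20>2) and is removed.
Row S1 is eliminated: S2 beats it against every remaining column (R: 16>5).
Among the remaining strategies, none is strictly dominated by another pure strategy of the same player, so the elimination stops.
Surviving strategies — Alice: {S2}; Bob: {R}.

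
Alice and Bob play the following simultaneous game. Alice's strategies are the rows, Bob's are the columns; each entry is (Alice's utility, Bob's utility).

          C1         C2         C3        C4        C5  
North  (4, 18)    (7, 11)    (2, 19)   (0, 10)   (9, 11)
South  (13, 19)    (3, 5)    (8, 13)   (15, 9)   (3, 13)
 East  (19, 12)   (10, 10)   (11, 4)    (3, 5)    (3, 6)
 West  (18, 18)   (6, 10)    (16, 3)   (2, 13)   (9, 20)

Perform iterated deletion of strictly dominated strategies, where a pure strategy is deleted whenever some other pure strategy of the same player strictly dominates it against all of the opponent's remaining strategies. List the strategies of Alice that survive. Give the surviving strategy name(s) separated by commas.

North, East, West

Bob's strategy C2 is strictly dominated by C1 (North: 18>11, South: 19>5, East: 12>10, West: 18>10) and is removed.
Column C4 is eliminated: C1 beats it against every remaining row (North: 18>10, South: 19>9, East: 12>5, West: 18>13).
For Alice, West strictly dominates South on the remaining columns (C1: 18>13, C3: 16>8, C5: 9>3); eliminate South.
Among the remaining strategies, none is strictly dominated by another pure strategy of the same player, so the elimination stops.
Surviving strategies — Alice: {North, East, West}; Bob: {C1, C3, C5}.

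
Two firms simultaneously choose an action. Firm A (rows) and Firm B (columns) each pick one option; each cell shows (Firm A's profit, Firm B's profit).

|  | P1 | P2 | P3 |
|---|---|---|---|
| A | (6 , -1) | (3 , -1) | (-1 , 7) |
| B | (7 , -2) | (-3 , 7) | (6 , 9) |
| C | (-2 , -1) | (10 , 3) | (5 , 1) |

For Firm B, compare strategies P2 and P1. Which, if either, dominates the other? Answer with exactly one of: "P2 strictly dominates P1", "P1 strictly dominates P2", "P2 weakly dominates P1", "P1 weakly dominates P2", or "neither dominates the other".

P2's payoffs vs P1's, by Firm A's action — A: -1=-1, B: 7>-2, C: 3>-1.
P2 is at least as good everywhere and strictly better somewhere (tied only at A), so P2 weakly but not strictly dominates P1.

P2 weakly dominates P1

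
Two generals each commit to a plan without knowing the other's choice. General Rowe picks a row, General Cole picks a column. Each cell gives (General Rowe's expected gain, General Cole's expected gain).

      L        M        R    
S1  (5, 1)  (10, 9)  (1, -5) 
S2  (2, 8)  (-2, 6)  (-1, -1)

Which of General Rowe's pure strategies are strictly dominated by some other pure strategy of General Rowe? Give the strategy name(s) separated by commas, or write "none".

S2

S1: no other strategy beats it everywhere (S2 at L (5>2)).
S2: dominated, since S1 does at least as well everywhere (L: 5>2, M: 10>-2, R: 1>-1).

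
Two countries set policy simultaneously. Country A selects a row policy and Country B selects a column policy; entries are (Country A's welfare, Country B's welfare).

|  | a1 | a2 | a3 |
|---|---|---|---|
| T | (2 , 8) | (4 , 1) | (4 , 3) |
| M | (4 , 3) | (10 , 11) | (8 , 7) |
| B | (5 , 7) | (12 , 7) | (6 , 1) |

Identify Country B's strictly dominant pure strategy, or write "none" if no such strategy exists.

a1 fails to dominate a2 at M (3<11).
a2 fails to dominate a1 at T (1<8).
a3 fails to dominate a1 at T (3<8).
No single strategy dominates all the others.

none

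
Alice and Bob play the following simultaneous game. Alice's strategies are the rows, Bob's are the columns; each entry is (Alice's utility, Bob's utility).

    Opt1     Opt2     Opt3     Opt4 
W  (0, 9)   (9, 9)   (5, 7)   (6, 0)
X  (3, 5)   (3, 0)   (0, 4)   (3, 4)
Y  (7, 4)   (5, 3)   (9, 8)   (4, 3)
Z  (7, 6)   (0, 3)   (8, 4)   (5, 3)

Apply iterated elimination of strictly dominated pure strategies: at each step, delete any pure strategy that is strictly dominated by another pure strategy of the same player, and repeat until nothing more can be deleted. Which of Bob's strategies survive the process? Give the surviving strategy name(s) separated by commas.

Row X is eliminated: Y beats it against every remaining column (Opt1: 7>3, Opt2: 5>3, Opt3: 9>0, Opt4: 4>3).
For Bob, Opt1 strictly dominates Opt4 on the remaining rows (W: 9>0, Y: 4>3, Z: 6>3); eliminate Opt4.
Among the remaining strategies, none is strictly dominated by another pure strategy of the same player, so the elimination stops.
Surviving strategies — Alice: {W, Y, Z}; Bob: {Opt1, Opt2, Opt3}.

Opt1, Opt2, Opt3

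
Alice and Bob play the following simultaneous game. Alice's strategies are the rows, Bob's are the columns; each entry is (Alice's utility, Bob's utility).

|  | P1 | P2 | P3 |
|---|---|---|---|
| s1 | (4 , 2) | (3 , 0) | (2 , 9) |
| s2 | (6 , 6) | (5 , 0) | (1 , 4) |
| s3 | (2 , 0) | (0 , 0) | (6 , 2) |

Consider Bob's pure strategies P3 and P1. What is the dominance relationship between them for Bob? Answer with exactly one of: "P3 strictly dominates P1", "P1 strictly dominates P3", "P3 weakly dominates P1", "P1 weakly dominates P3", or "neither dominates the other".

P3's payoffs vs P1's, by Alice's action — s1: 9>2, s2: 4<6, s3: 2>0.
P3 does better at s1, s3 but worse at s2; neither strategy dominates the other.

neither dominates the other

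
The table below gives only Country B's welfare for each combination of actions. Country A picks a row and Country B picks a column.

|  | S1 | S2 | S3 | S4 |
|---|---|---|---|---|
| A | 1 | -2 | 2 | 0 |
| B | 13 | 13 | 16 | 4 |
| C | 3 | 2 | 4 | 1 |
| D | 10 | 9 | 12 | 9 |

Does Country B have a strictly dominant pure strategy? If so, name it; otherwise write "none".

S3 vs S1: A: 2>1, B: 16>13, C: 4>3, D: 12>10.
S3 vs S2: A: 2>-2, B: 16>13, C: 4>2, D: 12>9.
S3 vs S4: A: 2>0, B: 16>4, C: 4>1, D: 12>9.
S3 strictly beats every other strategy against every opponent action, so it is strictly dominant.

S3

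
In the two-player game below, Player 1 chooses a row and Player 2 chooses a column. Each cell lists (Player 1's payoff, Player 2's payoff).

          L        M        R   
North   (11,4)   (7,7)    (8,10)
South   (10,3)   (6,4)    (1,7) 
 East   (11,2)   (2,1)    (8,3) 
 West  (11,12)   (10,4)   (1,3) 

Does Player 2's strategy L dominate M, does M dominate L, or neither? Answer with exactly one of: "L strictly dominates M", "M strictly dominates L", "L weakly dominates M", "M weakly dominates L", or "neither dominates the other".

neither dominates the other

L's payoffs vs M's, by Player 1's action — North: 4<7, South: 3<4, East: 2>1, West: 12>4.
L does better at East, West but worse at North, South; neither strategy dominates the other.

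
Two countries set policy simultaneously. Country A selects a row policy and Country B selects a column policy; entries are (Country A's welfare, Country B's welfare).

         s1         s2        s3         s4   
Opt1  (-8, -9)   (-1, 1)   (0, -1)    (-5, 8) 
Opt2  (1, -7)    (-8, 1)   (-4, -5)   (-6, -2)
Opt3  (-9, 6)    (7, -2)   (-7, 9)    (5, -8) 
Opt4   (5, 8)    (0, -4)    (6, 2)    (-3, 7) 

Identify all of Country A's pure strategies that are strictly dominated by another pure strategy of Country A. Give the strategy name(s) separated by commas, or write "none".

Opt4 strictly dominates Opt1 — s1: 5>-8, s2: 0>-1, s3: 6>0, s4: -3>-5.
Opt2 is strictly dominated by Opt4 (s1: 5>1, s2: 0>-8, s3: 6>-4, s4: -3>-6).
Opt3: no other strategy beats it everywhere (Opt1 at s2 (7>-1); Opt2 at s2 (7>-8); Opt4 at s2 (7>0)).
Opt4: no other strategy beats it everywhere (Opt1 at s1 (5>-8); Opt2 at s1 (5>1); Opt3 at s1 (5>-9)).

Opt1, Opt2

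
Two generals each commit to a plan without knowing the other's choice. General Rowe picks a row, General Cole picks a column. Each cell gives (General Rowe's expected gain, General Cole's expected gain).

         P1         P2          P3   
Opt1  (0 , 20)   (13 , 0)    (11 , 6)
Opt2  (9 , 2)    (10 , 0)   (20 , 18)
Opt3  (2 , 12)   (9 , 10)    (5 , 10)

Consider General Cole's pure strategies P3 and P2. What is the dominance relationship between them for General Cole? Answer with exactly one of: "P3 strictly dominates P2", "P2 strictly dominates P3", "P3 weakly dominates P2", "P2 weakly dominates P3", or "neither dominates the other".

P3 weakly dominates P2

P3's payoffs vs P2's, by General Rowe's action — Opt1: 6>0, Opt2: 18>0, Opt3: 10=10.
P3 is at least as good everywhere and strictly better somewhere (tied only at Opt3), so P3 weakly but not strictly dominates P2.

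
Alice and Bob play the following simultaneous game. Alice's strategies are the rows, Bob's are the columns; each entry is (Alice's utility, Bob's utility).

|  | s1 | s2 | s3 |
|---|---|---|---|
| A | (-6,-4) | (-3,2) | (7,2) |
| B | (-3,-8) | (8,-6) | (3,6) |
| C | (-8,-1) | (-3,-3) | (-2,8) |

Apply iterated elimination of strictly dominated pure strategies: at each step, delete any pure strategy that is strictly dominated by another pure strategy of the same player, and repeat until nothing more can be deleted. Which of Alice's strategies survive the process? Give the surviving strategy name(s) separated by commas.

For Alice, B strictly dominates C on the remaining columns (s1: -3>-8, s2: 8>-3, s3: 3>-2); eliminate C.
Column s1 is eliminated: s2 beats it against every remaining row (A: 2>-4, B: -6>-8).
Among the remaining strategies, none is strictly dominated by another pure strategy of the same player, so the elimination stops.
Surviving strategies — Alice: {A, B}; Bob: {s2, s3}.

A, B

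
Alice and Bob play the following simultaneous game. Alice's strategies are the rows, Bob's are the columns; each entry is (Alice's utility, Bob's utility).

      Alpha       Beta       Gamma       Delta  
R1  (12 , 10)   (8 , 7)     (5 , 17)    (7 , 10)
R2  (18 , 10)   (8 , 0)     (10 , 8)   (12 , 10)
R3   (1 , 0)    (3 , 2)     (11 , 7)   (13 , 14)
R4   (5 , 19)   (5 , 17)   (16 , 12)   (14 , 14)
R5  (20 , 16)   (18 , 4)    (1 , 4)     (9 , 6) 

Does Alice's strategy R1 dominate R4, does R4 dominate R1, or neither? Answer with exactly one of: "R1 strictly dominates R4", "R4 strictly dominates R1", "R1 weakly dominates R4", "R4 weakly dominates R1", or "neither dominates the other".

neither dominates the other

Compare R1 to R4 across every action of Bob: Alpha: 12>5, Beta: 8>5, Gamma: 5<16, Delta: 7<14.
R1 does better at Alpha, Beta but worse at Gamma, Delta; neither strategy dominates the other.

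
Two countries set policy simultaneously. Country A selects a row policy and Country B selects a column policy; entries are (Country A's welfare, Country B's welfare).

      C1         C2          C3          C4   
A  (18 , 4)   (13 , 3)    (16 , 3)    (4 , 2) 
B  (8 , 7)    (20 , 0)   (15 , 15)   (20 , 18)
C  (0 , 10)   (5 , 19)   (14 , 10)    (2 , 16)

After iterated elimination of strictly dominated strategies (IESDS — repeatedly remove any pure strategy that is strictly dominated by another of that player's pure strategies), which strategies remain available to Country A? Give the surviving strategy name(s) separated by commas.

A, B

Country A's strategy C is strictly dominated by A (C1: 18>0, C2: 13>5, C3: 16>14, C4: 4>2) and is removed.
For Country B, C1 strictly dominates C2 on the remaining rows (A: 4>3, B: 7>0); eliminate C2.
Among the remaining strategies, none is strictly dominated by another pure strategy of the same player, so the elimination stops.
Surviving strategies — Country A: {A, B}; Country B: {C1, C3, C4}.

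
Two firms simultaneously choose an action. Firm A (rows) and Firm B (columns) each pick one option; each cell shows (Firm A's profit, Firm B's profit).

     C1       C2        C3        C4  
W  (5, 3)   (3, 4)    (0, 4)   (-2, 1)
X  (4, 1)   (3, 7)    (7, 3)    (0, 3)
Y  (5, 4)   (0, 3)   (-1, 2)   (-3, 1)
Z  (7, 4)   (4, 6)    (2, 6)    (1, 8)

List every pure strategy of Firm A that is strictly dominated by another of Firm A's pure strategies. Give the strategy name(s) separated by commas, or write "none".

W, Y

Z strictly dominates W — C1: 7>5, C2: 4>3, C3: 2>0, C4: 1>-2.
X is not dominated — it holds its own against W at C2 (3=3); Y at C2 (3>0); Z at C3 (7>2).
Y: dominated, since Z does at least as well everywhere (C1: 7>5, C2: 4>0, C3: 2>-1, C4: 1>-3).
Z: no other strategy beats it everywhere (W at C1 (7>5); X at C1 (7>4); Y at C1 (7>5)).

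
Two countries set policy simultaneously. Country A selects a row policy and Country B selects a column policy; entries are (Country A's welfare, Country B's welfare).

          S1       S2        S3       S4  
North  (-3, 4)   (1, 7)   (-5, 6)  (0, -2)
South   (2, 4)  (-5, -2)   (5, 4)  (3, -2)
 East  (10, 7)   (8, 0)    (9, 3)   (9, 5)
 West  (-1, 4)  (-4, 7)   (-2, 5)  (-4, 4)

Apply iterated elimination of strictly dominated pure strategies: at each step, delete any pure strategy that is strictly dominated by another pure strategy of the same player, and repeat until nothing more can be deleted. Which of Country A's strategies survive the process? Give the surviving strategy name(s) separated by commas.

For Country A, East strictly dominates North on the remaining columns (S1: 10>-3, S2: 8>1, S3: 9>-5, S4: 9>0); eliminate North.
Country A's strategy South is strictly dominated by East (S1: 10>2, S2: 8>-5, S3: 9>5, S4: 9>3) and is removed.
Row West is eliminated: East beats it against every remaining column (S1: 10>-1, S2: 8>-4, S3: 9>-2, S4: 9>-4).
For Country B, S1 strictly dominates S2 on the remaining rows (East: 7>0); eliminate S2.
Column S3 is eliminated: S1 beats it against every remaining row (East: 7>3).
Column S4 is eliminated: S1 beats it against every remaining row (East: 7>5).
Among the remaining strategies, none is strictly dominated by another pure strategy of the same player, so the elimination stops.
Surviving strategies — Country A: {East}; Country B: {S1}.

East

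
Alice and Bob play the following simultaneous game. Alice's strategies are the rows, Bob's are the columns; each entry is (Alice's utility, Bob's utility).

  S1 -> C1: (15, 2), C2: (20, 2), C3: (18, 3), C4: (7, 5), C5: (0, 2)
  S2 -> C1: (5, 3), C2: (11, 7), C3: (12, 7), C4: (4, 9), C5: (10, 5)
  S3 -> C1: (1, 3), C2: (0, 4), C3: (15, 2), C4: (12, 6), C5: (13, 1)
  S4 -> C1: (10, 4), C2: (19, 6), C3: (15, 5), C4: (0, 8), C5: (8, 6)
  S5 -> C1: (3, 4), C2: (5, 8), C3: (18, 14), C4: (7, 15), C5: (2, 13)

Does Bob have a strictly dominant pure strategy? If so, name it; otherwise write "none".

C4

C4 vs C1: S1: 5>2, S2: 9>3, S3: 6>3, S4: 8>4, S5: 15>4.
C4 vs C2: S1: 5>2, S2: 9>7, S3: 6>4, S4: 8>6, S5: 15>8.
C4 vs C3: S1: 5>3, S2: 9>7, S3: 6>2, S4: 8>5, S5: 15>14.
C4 vs C5: S1: 5>2, S2: 9>5, S3: 6>1, S4: 8>6, S5: 15>13.
C4 strictly beats every other strategy against every opponent action, so it is strictly dominant.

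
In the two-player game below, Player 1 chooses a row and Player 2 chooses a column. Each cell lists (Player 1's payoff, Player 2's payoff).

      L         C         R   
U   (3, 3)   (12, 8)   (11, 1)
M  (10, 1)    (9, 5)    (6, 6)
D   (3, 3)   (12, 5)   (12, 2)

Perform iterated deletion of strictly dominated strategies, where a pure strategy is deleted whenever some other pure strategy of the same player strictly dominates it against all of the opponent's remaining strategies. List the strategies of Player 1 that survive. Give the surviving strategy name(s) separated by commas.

For Player 2, C strictly dominates L on the remaining rows (U: 8>3, M: 5>1, D: 5>3); eliminate L.
Row M is eliminated: U beats it against every remaining column (C: 12>9, R: 11>6).
Column R is eliminated: C beats it against every remaining row (U: 8>1, D: 5>2).
Among the remaining strategies, none is strictly dominated by another pure strategy of the same player, so the elimination stops.
Surviving strategies — Player 1: {U, D}; Player 2: {C}.

U, D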